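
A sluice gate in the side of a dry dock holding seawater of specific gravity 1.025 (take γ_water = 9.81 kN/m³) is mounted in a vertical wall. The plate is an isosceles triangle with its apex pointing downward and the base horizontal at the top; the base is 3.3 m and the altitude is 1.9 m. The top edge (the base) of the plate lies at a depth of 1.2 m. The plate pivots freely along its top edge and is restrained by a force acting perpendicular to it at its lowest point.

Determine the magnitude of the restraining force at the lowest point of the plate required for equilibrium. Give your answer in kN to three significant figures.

γ = 1.025 × 9.81 = 10.05525 kN/m³.
With the apex down, the centroid sits h/3 = 1.9/3 = 0.633333 m below the base (the top edge), so the centroid depth is h_c = 1.2 + 0.633333 = 1.83333 m.
A = ½ × 3.3 × 1.9 = 3.135 m².
Resultant F = γ·h_c·A = 10.05525 × 1.83333 × 3.135 = 57.7924 kN.
I_c = b·h³/36 = 3.3 × 1.9³/36 = 0.628742 m⁴.
Centre of pressure: y_p = y_c + I_c/(y_c·A) = 1.83333 + 0.628742/(1.83333 × 3.135) = 1.83333 + 0.109394 = 1.94272 m along the plane.
The resultant acts 0.633333 + 0.109394 = 0.742727 m (along the plate) below the hinge at the top edge, so the moment about the hinge is M = F × 0.742727 = 57.7924 × 0.742727 = 42.924 kN·m.
A normal force at the bottom, 1.9 m from the hinge, must supply this moment: P = 42.924/1.9 = 22.5916 kN.

P ≈ 22.6 kN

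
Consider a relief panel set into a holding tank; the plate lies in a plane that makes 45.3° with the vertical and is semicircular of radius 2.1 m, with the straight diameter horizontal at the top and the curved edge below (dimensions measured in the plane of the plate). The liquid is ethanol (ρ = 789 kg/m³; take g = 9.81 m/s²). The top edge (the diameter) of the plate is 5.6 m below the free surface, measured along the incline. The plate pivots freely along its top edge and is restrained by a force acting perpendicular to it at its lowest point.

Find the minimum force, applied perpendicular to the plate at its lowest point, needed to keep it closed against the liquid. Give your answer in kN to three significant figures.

γ = ρg = 789 × 9.81 / 1000 = 7.74009 kN/m³.
The plate makes 45.3° with the vertical, i.e. θ = 90° − 45.3° = 44.7° to the horizontal. Measuring y along the incline from the free-surface line, vertical depth h = y·sinθ with sinθ = 0.703395.
The centroid of a semicircle lies 4r/(3π) = 0.891268 m from the diameter, here below the top edge, so y_c = 5.6 + 0.891268 = 6.49127 m and h_c = 6.49127 × 0.703395 = 4.56593 m.
A = πr²/2 = π × 2.1²/2 = 6.92721 m².
Resultant F = γ·h_c·A = 7.74009 × 4.56593 × 6.92721 = 244.813 kN.
I_c = (π/8 − 8/(9π))·r⁴ = 0.109757 × 2.1⁴ = 2.13457 m⁴.
Centre of pressure: y_p = y_c + I_c/(y_c·A) = 6.49127 + 2.13457/(6.49127 × 6.92721) = 6.49127 + 0.0474703 = 6.53874 m along the plane.
The resultant acts 0.891268 + 0.0474703 = 0.938738 m (along the plate) below the hinge at the top edge, so the moment about the hinge is M = F × 0.938738 = 244.813 × 0.938738 = 229.815 kN·m.
A normal force at the bottom, 2.1 m from the hinge, must supply this moment: P = 229.815/2.1 = 109.436 kN.

P ≈ 109 kN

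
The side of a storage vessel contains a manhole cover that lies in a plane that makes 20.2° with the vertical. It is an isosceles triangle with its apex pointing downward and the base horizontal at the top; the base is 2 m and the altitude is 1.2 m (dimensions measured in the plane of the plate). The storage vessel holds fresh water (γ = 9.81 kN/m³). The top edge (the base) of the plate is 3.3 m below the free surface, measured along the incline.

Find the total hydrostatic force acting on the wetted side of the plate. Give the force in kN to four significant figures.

F ≈ 40.88 kN

γ = 9.81 kN/m³.
The plate makes 20.2° with the vertical, i.e. θ = 90° − 20.2° = 69.8° to the horizontal. Measuring y along the incline from the free-surface line, vertical depth h = y·sinθ with sinθ = 0.938493.
With the apex down, the centroid sits h/3 = 1.2/3 = 0.4 m below the base (the top edge), so y_c = 3.3 + 0.4 = 3.7 m and h_c = 3.7 × 0.938493 = 3.47242 m.
A = ½ × 2 × 1.2 = 1.2 m².
Resultant F = γ·h_c·A = 9.81 × 3.47242 × 1.2 = 40.8773 kN.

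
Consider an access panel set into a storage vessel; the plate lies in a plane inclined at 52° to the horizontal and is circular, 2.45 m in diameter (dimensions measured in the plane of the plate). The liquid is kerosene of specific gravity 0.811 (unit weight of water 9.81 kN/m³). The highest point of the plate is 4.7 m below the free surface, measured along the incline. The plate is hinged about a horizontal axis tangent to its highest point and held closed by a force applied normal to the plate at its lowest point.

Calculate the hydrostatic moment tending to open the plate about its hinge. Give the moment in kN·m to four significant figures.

M ≈ 225.6 kN·m

γ = 0.811 × 9.81 = 7.95591 kN/m³.
Let θ = 52° be the plate's angle to the horizontal; measure y along the incline from where the plane meets the free surface. Vertical depth h = y·sinθ with sinθ = 0.788011.
The centroid is at the centre, 1.225 m below the top of the plate, so y_c = 4.7 + 1.225 = 5.925 m and h_c = 5.925 × 0.788011 = 4.66897 m.
A = π(1.225)² = 4.71435 m².
Resultant F = γ·h_c·A = 7.95591 × 4.66897 × 4.71435 = 175.119 kN.
I_c = πr⁴/4 = π × 1.225⁴/4 = 1.76862 m⁴.
Centre of pressure: y_p = y_c + I_c/(y_c·A) = 5.925 + 1.76862/(5.925 × 4.71435) = 5.925 + 0.0633176 = 5.98832 m along the plane.
The resultant acts 1.225 + 0.0633176 = 1.28832 m (along the plate) below the hinge at the top edge, so the moment about the hinge is M = F × 1.28832 = 175.119 × 1.28832 = 225.609 kN·m.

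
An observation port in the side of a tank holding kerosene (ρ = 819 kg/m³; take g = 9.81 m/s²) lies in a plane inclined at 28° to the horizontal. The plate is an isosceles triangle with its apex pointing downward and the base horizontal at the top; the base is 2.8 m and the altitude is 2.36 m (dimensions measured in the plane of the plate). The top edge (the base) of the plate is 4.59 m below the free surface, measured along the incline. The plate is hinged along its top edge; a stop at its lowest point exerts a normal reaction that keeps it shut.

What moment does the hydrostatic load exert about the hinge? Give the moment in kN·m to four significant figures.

γ = ρg = 819 × 9.81 / 1000 = 8.03439 kN/m³.
Let θ = 28° be the plate's angle to the horizontal; measure y along the incline from where the plane meets the free surface. Vertical depth h = y·sinθ with sinθ = 0.469472.
With the apex down, the centroid sits h/3 = 2.36/3 = 0.786667 m below the base (the top edge), so y_c = 4.59 + 0.786667 = 5.37667 m and h_c = 5.37667 × 0.469472 = 2.5242 m.
A = ½ × 2.8 × 2.36 = 3.304 m².
Resultant F = γ·h_c·A = 8.03439 × 2.5242 × 3.304 = 67.0065 kN.
I_c = b·h³/36 = 2.8 × 2.36³/36 = 1.02233 m⁴.
Centre of pressure: y_p = y_c + I_c/(y_c·A) = 5.37667 + 1.02233/(5.37667 × 3.304) = 5.37667 + 0.057549 = 5.43422 m along the plane.
The resultant acts 0.786667 + 0.057549 = 0.844216 m (along the plate) below the hinge at the top edge, so the moment about the hinge is M = F × 0.844216 = 67.0065 × 0.844216 = 56.568 kN·m.

M ≈ 56.57 kN·m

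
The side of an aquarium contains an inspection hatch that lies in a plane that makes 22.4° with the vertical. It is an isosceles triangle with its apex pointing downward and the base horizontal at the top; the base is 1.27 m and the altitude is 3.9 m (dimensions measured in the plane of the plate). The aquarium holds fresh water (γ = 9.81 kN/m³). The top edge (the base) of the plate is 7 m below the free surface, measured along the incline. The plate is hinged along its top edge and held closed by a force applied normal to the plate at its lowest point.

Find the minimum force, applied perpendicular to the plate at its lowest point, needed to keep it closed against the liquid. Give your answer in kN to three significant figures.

γ = 9.81 kN/m³.
The plate makes 22.4° with the vertical, i.e. θ = 90° − 22.4° = 67.6° to the horizontal. Measuring y along the incline from the free-surface line, vertical depth h = y·sinθ with sinθ = 0.924546.
With the apex down, the centroid sits h/3 = 3.9/3 = 1.3 m below the base (the top edge), so y_c = 7 + 1.3 = 8.3 m and h_c = 8.3 × 0.924546 = 7.67373 m.
A = ½ × 1.27 × 3.9 = 2.4765 m².
Resultant F = γ·h_c·A = 9.81 × 7.67373 × 2.4765 = 186.429 kN.
I_c = b·h³/36 = 1.27 × 3.9³/36 = 2.09264 m⁴.
Centre of pressure: y_p = y_c + I_c/(y_c·A) = 8.3 + 2.09264/(8.3 × 2.4765) = 8.3 + 0.101807 = 8.40181 m along the plane.
The resultant acts 1.3 + 0.101807 = 1.40181 m (along the plate) below the hinge at the top edge, so the moment about the hinge is M = F × 1.40181 = 186.429 × 1.40181 = 261.338 kN·m.
A normal force at the bottom, 3.9 m from the hinge, must supply this moment: P = 261.338/3.9 = 67.0097 kN.

P ≈ 67.0 kN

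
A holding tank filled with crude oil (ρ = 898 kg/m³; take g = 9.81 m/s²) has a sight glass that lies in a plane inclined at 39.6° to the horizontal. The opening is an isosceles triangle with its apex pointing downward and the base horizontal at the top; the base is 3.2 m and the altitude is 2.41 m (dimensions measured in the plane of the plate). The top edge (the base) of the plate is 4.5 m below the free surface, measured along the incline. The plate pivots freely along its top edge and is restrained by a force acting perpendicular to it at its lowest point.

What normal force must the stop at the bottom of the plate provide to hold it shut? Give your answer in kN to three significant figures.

P ≈ 41.2 kN

γ = ρg = 898 × 9.81 / 1000 = 8.80938 kN/m³.
Let θ = 39.6° be the plate's angle to the horizontal; measure y along the incline from where the plane meets the free surface. Vertical depth h = y·sinθ with sinθ = 0.637424.
With the apex down, the centroid sits h/3 = 2.41/3 = 0.803333 m below the base (the top edge), so y_c = 4.5 + 0.803333 = 5.30333 m and h_c = 5.30333 × 0.637424 = 3.38047 m.
A = ½ × 3.2 × 2.41 = 3.856 m².
Resultant F = γ·h_c·A = 8.80938 × 3.38047 × 3.856 = 114.831 kN.
I_c = b·h³/36 = 3.2 × 2.41³/36 = 1.24422 m⁴.
Centre of pressure: y_p = y_c + I_c/(y_c·A) = 5.30333 + 1.24422/(5.30333 × 3.856) = 5.30333 + 0.0608431 = 5.36417 m along the plane.
The resultant acts 0.803333 + 0.0608431 = 0.864176 m (along the plate) below the hinge at the top edge, so the moment about the hinge is M = F × 0.864176 = 114.831 × 0.864176 = 99.2342 kN·m.
A normal force at the bottom, 2.41 m from the hinge, must supply this moment: P = 99.2342/2.41 = 41.176 kN.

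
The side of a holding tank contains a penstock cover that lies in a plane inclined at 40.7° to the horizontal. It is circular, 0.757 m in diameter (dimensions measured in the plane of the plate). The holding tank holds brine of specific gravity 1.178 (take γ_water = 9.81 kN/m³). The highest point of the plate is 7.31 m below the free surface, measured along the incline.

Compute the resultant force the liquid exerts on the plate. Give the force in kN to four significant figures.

γ = 1.178 × 9.81 = 11.55618 kN/m³.
Let θ = 40.7° be the plate's angle to the horizontal; measure y along the incline from where the plane meets the free surface. Vertical depth h = y·sinθ with sinθ = 0.652098.
The centroid is at the centre, 0.3785 m below the top of the plate, so y_c = 7.31 + 0.3785 = 7.6885 m and h_c = 7.6885 × 0.652098 = 5.01366 m.
A = π(0.3785)² = 0.450072 m².
Resultant F = γ·h_c·A = 11.55618 × 5.01366 × 0.450072 = 26.0766 kN.

F ≈ 26.08 kN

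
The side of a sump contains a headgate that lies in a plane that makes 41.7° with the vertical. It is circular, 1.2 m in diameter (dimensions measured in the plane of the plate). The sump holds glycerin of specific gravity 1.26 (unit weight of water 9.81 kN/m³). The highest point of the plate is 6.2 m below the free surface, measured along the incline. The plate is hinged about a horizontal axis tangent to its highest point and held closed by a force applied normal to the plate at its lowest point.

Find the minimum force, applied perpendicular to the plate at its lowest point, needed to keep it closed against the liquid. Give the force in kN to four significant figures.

P ≈ 36.27 kN

γ = 1.26 × 9.81 = 12.3606 kN/m³.
The plate makes 41.7° with the vertical, i.e. θ = 90° − 41.7° = 48.3° to the horizontal. Measuring y along the incline from the free-surface line, vertical depth h = y·sinθ with sinθ = 0.746638.
The centroid is at the centre, 0.6 m below the top of the plate, so y_c = 6.2 + 0.6 = 6.8 m and h_c = 6.8 × 0.746638 = 5.07714 m.
A = π(0.6)² = 1.13097 m².
Resultant F = γ·h_c·A = 12.3606 × 5.07714 × 1.13097 = 70.9757 kN.
I_c = πr⁴/4 = π × 0.6⁴/4 = 0.101788 m⁴.
Centre of pressure: y_p = y_c + I_c/(y_c·A) = 6.8 + 0.101788/(6.8 × 1.13097) = 6.8 + 0.0132354 = 6.81324 m along the plane.
The resultant acts 0.6 + 0.0132354 = 0.613235 m (along the plate) below the hinge at the top edge, so the moment about the hinge is M = F × 0.613235 = 70.9757 × 0.613235 = 43.5248 kN·m.
A normal force at the bottom, 1.2 m from the hinge, must supply this moment: P = 43.5248/1.2 = 36.2707 kN.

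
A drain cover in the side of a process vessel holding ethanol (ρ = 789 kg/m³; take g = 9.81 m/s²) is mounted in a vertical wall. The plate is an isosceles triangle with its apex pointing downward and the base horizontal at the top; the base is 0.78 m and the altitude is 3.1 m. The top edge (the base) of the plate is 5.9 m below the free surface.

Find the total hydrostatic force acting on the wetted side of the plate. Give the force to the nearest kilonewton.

γ = ρg = 789 × 9.81 / 1000 = 7.74009 kN/m³.
With the apex down, the centroid sits h/3 = 3.1/3 = 1.03333 m below the base (the top edge), so the centroid depth is h_c = 5.9 + 1.03333 = 6.93333 m.
A = ½ × 0.78 × 3.1 = 1.209 m².
Resultant F = γ·h_c·A = 7.74009 × 6.93333 × 1.209 = 64.8805 kN.

F ≈ 65 kN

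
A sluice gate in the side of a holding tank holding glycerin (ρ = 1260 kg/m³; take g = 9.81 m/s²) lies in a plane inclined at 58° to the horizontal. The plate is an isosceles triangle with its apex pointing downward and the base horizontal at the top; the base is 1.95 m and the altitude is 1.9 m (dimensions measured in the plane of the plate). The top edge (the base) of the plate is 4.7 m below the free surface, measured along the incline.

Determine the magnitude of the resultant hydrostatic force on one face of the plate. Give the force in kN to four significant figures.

F ≈ 103.6 kN

γ = ρg = 1260 × 9.81 / 1000 = 12.3606 kN/m³.
Let θ = 58° be the plate's angle to the horizontal; measure y along the incline from where the plane meets the free surface. Vertical depth h = y·sinθ with sinθ = 0.848048.
With the apex down, the centroid sits h/3 = 1.9/3 = 0.633333 m below the base (the top edge), so y_c = 4.7 + 0.633333 = 5.33333 m and h_c = 5.33333 × 0.848048 = 4.52292 m.
A = ½ × 1.95 × 1.9 = 1.8525 m².
Resultant F = γ·h_c·A = 12.3606 × 4.52292 × 1.8525 = 103.566 kN.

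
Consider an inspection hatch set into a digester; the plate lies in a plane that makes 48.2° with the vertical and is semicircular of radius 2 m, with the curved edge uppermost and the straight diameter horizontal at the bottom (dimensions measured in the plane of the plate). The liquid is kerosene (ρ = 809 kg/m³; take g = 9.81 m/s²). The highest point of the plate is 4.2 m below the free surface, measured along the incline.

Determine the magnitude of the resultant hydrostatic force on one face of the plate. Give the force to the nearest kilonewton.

γ = ρg = 809 × 9.81 / 1000 = 7.93629 kN/m³.
The plate makes 48.2° with the vertical, i.e. θ = 90° − 48.2° = 41.8° to the horizontal. Measuring y along the incline from the free-surface line, vertical depth h = y·sinθ with sinθ = 0.666532.
The centroid lies 4r/(3π) = 0.848826 m above the diameter, so r − 4r/(3π) = 2 − 0.848826 = 1.15117 m below the topmost point, so y_c = 4.2 + 1.15117 = 5.35117 m and h_c = 5.35117 × 0.666532 = 3.56673 m.
A = πr²/2 = π × 2²/2 = 6.28319 m².
Resultant F = γ·h_c·A = 7.93629 × 3.56673 × 6.28319 = 177.856 kN.

F ≈ 178 kN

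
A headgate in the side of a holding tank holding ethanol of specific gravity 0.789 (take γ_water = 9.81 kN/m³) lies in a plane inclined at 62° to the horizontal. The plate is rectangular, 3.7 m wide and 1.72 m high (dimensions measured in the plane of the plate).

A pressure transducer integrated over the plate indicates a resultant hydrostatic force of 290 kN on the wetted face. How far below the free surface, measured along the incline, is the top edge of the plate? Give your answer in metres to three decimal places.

y_top ≈ 5.808 m

γ = 0.789 × 9.81 = 7.74009 kN/m³.
A = 3.7 × 1.72 = 6.364 m².
From F = γ·h_c·A, the centroid depth is h_c = 290/(7.74009 × 6.364) = 5.88738 m.
Let θ = 62° be the plate's angle to the horizontal; measure y along the incline from where the plane meets the free surface. Vertical depth h = y·sinθ with sinθ = 0.882948.
Along the incline, y_c = h_c/sinθ = 5.88738/0.882948 = 6.66787 m.
The centroid lies 1.72/2 = 0.86 m below the top edge, so the top edge sits at y_top = 6.66787 − 0.86 = 5.80787 m along the incline.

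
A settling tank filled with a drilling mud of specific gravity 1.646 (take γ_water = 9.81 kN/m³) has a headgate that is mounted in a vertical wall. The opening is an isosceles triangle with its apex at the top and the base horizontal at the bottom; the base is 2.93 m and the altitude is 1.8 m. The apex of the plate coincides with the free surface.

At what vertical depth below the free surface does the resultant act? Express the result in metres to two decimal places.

γ = 1.646 × 9.81 = 16.14726 kN/m³.
With the apex up, the centroid sits 2h/3 = 2 × 1.8/3 = 1.2 m below the apex, so the centroid depth is h_c = 1.2 m.
A = ½ × 2.93 × 1.8 = 2.637 m².
Resultant F = γ·h_c·A = 16.14726 × 1.2 × 2.637 = 51.0964 kN.
I_c = b·h³/36 = 2.93 × 1.8³/36 = 0.47466 m⁴.
Centre of pressure: y_p = y_c + I_c/(y_c·A) = 1.2 + 0.47466/(1.2 × 2.637) = 1.2 + 0.15 = 1.35 m along the plane.

h_p = 1.35 m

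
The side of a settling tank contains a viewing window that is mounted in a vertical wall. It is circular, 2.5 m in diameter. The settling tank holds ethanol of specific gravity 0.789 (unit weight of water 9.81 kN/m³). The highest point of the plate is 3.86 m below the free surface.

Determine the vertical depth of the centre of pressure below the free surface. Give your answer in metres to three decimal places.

h_p = 5.186 m

γ = 0.789 × 9.81 = 7.74009 kN/m³.
The centroid is at the centre, 1.25 m below the top of the plate, so the centroid depth is h_c = 3.86 + 1.25 = 5.11 m.
A = π(1.25)² = 4.90874 m².
Resultant F = γ·h_c·A = 7.74009 × 5.11 × 4.90874 = 194.15 kN.
I_c = πr⁴/4 = π × 1.25⁴/4 = 1.91748 m⁴.
Centre of pressure: y_p = y_c + I_c/(y_c·A) = 5.11 + 1.91748/(5.11 × 4.90874) = 5.11 + 0.0764434 = 5.18644 m along the plane.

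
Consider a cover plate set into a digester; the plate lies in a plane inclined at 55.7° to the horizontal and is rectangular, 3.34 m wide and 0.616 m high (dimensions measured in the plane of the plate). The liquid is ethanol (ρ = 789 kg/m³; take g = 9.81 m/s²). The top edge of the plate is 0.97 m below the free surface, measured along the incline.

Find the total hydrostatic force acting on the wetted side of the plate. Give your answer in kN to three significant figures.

γ = ρg = 789 × 9.81 / 1000 = 7.74009 kN/m³.
Let θ = 55.7° be the plate's angle to the horizontal; measure y along the incline from where the plane meets the free surface. Vertical depth h = y·sinθ with sinθ = 0.826098.
The centroid lies 0.616/2 = 0.308 m below the top edge, so y_c = 0.97 + 0.308 = 1.278 m and h_c = 1.278 × 0.826098 = 1.05575 m.
A = 3.34 × 0.616 = 2.05744 m².
Resultant F = γ·h_c·A = 7.74009 × 1.05575 × 2.05744 = 16.8126 kN.

F ≈ 16.8 kN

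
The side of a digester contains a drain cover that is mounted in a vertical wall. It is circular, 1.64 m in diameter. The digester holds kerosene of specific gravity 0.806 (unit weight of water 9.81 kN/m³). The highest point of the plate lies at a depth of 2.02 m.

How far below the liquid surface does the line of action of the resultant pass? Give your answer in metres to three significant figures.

γ = 0.806 × 9.81 = 7.90686 kN/m³.
The centroid is at the centre, 0.82 m below the top of the plate, so the centroid depth is h_c = 2.02 + 0.82 = 2.84 m.
A = π(0.82)² = 2.11241 m².
Resultant F = γ·h_c·A = 7.90686 × 2.84 × 2.11241 = 47.4352 kN.
I_c = πr⁴/4 = π × 0.82⁴/4 = 0.355096 m⁴.
Centre of pressure: y_p = y_c + I_c/(y_c·A) = 2.84 + 0.355096/(2.84 × 2.11241) = 2.84 + 0.0591901 = 2.89919 m along the plane.

h_p = 2.90 m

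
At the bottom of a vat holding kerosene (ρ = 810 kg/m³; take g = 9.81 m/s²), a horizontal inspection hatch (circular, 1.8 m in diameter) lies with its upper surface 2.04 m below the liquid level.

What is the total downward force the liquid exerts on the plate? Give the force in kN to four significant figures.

F ≈ 41.25 kN

γ = ρg = 810 × 9.81 / 1000 = 7.9461 kN/m³.
The plate is horizontal, so pressure is uniform at p = γ·h = 7.9461 × 2.04 = 16.21 kN/m².
A = π(0.9)² = 2.54469 m².
F = p·A = 16.21 × 2.54469 = 41.2494 kN.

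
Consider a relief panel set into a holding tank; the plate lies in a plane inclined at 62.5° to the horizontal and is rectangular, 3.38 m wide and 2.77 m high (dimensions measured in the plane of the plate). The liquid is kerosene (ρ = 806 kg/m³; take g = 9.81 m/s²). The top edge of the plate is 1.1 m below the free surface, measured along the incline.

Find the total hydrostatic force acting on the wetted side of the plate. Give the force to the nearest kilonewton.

γ = ρg = 806 × 9.81 / 1000 = 7.90686 kN/m³.
Let θ = 62.5° be the plate's angle to the horizontal; measure y along the incline from where the plane meets the free surface. Vertical depth h = y·sinθ with sinθ = 0.887011.
The centroid lies 2.77/2 = 1.385 m below the top edge, so y_c = 1.1 + 1.385 = 2.485 m and h_c = 2.485 × 0.887011 = 2.20422 m.
A = 3.38 × 2.77 = 9.3626 m².
Resultant F = γ·h_c·A = 7.90686 × 2.20422 × 9.3626 = 163.176 kN.

F ≈ 163 kN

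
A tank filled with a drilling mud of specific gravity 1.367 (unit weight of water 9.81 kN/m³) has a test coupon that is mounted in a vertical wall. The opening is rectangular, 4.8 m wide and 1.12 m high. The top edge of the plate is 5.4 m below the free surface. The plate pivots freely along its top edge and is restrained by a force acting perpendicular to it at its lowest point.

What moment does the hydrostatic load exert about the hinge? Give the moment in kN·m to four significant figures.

γ = 1.367 × 9.81 = 13.41027 kN/m³.
The centroid lies 1.12/2 = 0.56 m below the top edge, so the centroid depth is h_c = 5.4 + 0.56 = 5.96 m.
A = 4.8 × 1.12 = 5.376 m².
Resultant F = γ·h_c·A = 13.41027 × 5.96 × 5.376 = 429.678 kN.
I_c = b·h³/12 = 4.8 × 1.12³/12 = 0.561971 m⁴.
Centre of pressure: y_p = y_c + I_c/(y_c·A) = 5.96 + 0.561971/(5.96 × 5.376) = 5.96 + 0.0175391 = 5.97754 m along the plane.
The resultant acts 0.56 + 0.0175391 = 0.577539 m (along the plate) below the hinge at the top edge, so the moment about the hinge is M = F × 0.577539 = 429.678 × 0.577539 = 248.156 kN·m.

M ≈ 248.2 kN·m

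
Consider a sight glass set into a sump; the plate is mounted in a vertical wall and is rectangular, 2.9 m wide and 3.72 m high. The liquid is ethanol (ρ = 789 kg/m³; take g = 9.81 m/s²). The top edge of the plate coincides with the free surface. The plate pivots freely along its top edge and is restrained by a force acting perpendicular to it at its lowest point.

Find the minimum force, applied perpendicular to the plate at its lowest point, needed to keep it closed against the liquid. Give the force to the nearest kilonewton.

γ = ρg = 789 × 9.81 / 1000 = 7.74009 kN/m³.
The centroid lies 3.72/2 = 1.86 m below the top edge, so the centroid depth is h_c = 1.86 m.
A = 2.9 × 3.72 = 10.788 m².
Resultant F = γ·h_c·A = 7.74009 × 1.86 × 10.788 = 155.31 kN.
I_c = b·h³/12 = 2.9 × 3.72³/12 = 12.4407 m⁴.
Centre of pressure: y_p = y_c + I_c/(y_c·A) = 1.86 + 12.4407/(1.86 × 10.788) = 1.86 + 0.619999 = 2.48 m along the plane.
The resultant acts 1.86 + 0.619999 = 2.48 m (along the plate) below the hinge at the top edge, so the moment about the hinge is M = F × 2.48 = 155.31 × 2.48 = 385.169 kN·m.
A normal force at the bottom, 3.72 m from the hinge, must supply this moment: P = 385.169/3.72 = 103.54 kN.

P ≈ 104 kN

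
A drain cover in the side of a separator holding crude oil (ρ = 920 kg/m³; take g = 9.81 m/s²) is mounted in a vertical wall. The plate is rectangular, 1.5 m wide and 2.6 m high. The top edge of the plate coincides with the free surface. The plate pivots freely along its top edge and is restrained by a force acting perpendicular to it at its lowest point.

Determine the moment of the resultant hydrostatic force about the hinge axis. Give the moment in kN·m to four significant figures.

M ≈ 79.31 kN·m

γ = ρg = 920 × 9.81 / 1000 = 9.0252 kN/m³.
The centroid lies 2.6/2 = 1.3 m below the top edge, so the centroid depth is h_c = 1.3 m.
A = 1.5 × 2.6 = 3.9 m².
Resultant F = γ·h_c·A = 9.0252 × 1.3 × 3.9 = 45.7578 kN.
I_c = b·h³/12 = 1.5 × 2.6³/12 = 2.197 m⁴.
Centre of pressure: y_p = y_c + I_c/(y_c·A) = 1.3 + 2.197/(1.3 × 3.9) = 1.3 + 0.433333 = 1.73333 m along the plane.
The resultant acts 1.3 + 0.433333 = 1.73333 m (along the plate) below the hinge at the top edge, so the moment about the hinge is M = F × 1.73333 = 45.7578 × 1.73333 = 79.3134 kN·m.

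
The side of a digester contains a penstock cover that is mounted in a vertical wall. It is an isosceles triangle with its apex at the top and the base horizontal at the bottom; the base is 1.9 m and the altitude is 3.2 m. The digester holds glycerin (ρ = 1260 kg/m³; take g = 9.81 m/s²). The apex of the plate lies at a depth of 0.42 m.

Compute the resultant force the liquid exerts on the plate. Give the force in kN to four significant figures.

F ≈ 95.94 kN

γ = ρg = 1260 × 9.81 / 1000 = 12.3606 kN/m³.
With the apex up, the centroid sits 2h/3 = 2 × 3.2/3 = 2.13333 m below the apex, so the centroid depth is h_c = 0.42 + 2.13333 = 2.55333 m.
A = ½ × 1.9 × 3.2 = 3.04 m².
Resultant F = γ·h_c·A = 12.3606 × 2.55333 × 3.04 = 95.9445 kN.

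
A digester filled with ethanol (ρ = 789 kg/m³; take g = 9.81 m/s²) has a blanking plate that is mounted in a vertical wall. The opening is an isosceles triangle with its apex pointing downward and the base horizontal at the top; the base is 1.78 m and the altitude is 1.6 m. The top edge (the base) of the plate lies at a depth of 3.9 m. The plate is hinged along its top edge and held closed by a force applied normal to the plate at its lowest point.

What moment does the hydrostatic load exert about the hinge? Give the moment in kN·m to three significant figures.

γ = ρg = 789 × 9.81 / 1000 = 7.74009 kN/m³.
With the apex down, the centroid sits h/3 = 1.6/3 = 0.533333 m below the base (the top edge), so the centroid depth is h_c = 3.9 + 0.533333 = 4.43333 m.
A = ½ × 1.78 × 1.6 = 1.424 m².
Resultant F = γ·h_c·A = 7.74009 × 4.43333 × 1.424 = 48.8637 kN.
I_c = b·h³/36 = 1.78 × 1.6³/36 = 0.202524 m⁴.
Centre of pressure: y_p = y_c + I_c/(y_c·A) = 4.43333 + 0.202524/(4.43333 × 1.424) = 4.43333 + 0.0320802 = 4.46541 m along the plane.
The resultant acts 0.533333 + 0.0320802 = 0.565413 m (along the plate) below the hinge at the top edge, so the moment about the hinge is M = F × 0.565413 = 48.8637 × 0.565413 = 27.6282 kN·m.

M ≈ 27.6 kN·m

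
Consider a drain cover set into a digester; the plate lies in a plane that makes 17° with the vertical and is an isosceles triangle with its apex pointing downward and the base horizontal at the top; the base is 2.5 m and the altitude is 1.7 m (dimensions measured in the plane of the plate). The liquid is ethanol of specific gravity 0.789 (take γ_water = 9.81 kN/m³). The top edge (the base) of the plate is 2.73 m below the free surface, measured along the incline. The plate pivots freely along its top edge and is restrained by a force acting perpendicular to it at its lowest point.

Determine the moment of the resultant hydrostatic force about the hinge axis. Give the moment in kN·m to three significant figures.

γ = 0.789 × 9.81 = 7.74009 kN/m³.
The plate makes 17° with the vertical, i.e. θ = 90° − 17° = 73° to the horizontal. Measuring y along the incline from the free-surface line, vertical depth h = y·sinθ with sinθ = 0.956305.
With the apex down, the centroid sits h/3 = 1.7/3 = 0.566667 m below the base (the top edge), so y_c = 2.73 + 0.566667 = 3.29667 m and h_c = 3.29667 × 0.956305 = 3.15262 m.
A = ½ × 2.5 × 1.7 = 2.125 m².
Resultant F = γ·h_c·A = 7.74009 × 3.15262 × 2.125 = 51.8533 kN.
I_c = b·h³/36 = 2.5 × 1.7³/36 = 0.341181 m⁴.
Centre of pressure: y_p = y_c + I_c/(y_c·A) = 3.29667 + 0.341181/(3.29667 × 2.125) = 3.29667 + 0.0487024 = 3.34537 m along the plane.
The resultant acts 0.566667 + 0.0487024 = 0.615369 m (along the plate) below the hinge at the top edge, so the moment about the hinge is M = F × 0.615369 = 51.8533 × 0.615369 = 31.9089 kN·m.

M ≈ 31.9 kN·m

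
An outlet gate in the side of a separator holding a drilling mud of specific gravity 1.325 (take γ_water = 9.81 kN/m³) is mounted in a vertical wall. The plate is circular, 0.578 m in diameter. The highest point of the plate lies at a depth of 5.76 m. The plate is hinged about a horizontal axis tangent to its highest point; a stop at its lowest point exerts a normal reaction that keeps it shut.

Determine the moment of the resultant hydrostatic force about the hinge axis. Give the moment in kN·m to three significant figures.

M ≈ 6.03 kN·m

γ = 1.325 × 9.81 = 12.99825 kN/m³.
The centroid is at the centre, 0.289 m below the top of the plate, so the centroid depth is h_c = 5.76 + 0.289 = 6.049 m.
A = π(0.289)² = 0.262389 m².
Resultant F = γ·h_c·A = 12.99825 × 6.049 × 0.262389 = 20.6307 kN.
I_c = πr⁴/4 = π × 0.289⁴/4 = 0.00547875 m⁴.
Centre of pressure: y_p = y_c + I_c/(y_c·A) = 6.049 + 0.00547875/(6.049 × 0.262389) = 6.049 + 0.00345185 = 6.05245 m along the plane.
The resultant acts 0.289 + 0.00345185 = 0.292452 m (along the plate) below the hinge at the top edge, so the moment about the hinge is M = F × 0.292452 = 20.6307 × 0.292452 = 6.03349 kN·m.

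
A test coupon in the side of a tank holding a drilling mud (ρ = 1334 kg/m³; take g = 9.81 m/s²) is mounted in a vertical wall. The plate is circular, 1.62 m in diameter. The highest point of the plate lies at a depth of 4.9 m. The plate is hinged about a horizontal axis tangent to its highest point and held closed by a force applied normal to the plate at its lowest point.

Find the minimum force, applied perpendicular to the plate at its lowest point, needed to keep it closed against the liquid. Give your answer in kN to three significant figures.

γ = ρg = 1334 × 9.81 / 1000 = 13.08654 kN/m³.
The centroid is at the centre, 0.81 m below the top of the plate, so the centroid depth is h_c = 4.9 + 0.81 = 5.71 m.
A = π(0.81)² = 2.0612 m².
Resultant F = γ·h_c·A = 13.08654 × 5.71 × 2.0612 = 154.021 kN.
I_c = πr⁴/4 = π × 0.81⁴/4 = 0.338088 m⁴.
Centre of pressure: y_p = y_c + I_c/(y_c·A) = 5.71 + 0.338088/(5.71 × 2.0612) = 5.71 + 0.0287259 = 5.73873 m along the plane.
The resultant acts 0.81 + 0.0287259 = 0.838726 m (along the plate) below the hinge at the top edge, so the moment about the hinge is M = F × 0.838726 = 154.021 × 0.838726 = 129.181 kN·m.
A normal force at the bottom, 1.62 m from the hinge, must supply this moment: P = 129.181/1.62 = 79.7414 kN.

P ≈ 79.7 kN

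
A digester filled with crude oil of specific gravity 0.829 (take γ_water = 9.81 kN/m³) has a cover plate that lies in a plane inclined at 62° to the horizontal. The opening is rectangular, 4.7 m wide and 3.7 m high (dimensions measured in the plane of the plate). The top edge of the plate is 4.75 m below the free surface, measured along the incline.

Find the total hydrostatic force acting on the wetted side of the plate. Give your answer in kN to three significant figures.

γ = 0.829 × 9.81 = 8.13249 kN/m³.
Let θ = 62° be the plate's angle to the horizontal; measure y along the incline from where the plane meets the free surface. Vertical depth h = y·sinθ with sinθ = 0.882948.
The centroid lies 3.7/2 = 1.85 m below the top edge, so y_c = 4.75 + 1.85 = 6.6 m and h_c = 6.6 × 0.882948 = 5.82746 m.
A = 4.7 × 3.7 = 17.39 m².
Resultant F = γ·h_c·A = 8.13249 × 5.82746 × 17.39 = 824.143 kN.

F ≈ 824 kN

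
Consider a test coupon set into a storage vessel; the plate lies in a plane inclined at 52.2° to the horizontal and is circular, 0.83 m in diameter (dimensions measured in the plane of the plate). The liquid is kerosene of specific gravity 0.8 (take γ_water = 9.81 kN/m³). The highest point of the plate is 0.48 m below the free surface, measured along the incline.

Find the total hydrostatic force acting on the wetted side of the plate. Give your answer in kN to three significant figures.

F ≈ 3.00 kN

γ = 0.8 × 9.81 = 7.848 kN/m³.
Let θ = 52.2° be the plate's angle to the horizontal; measure y along the incline from where the plane meets the free surface. Vertical depth h = y·sinθ with sinθ = 0.790155.
The centroid is at the centre, 0.415 m below the top of the plate, so y_c = 0.48 + 0.415 = 0.895 m and h_c = 0.895 × 0.790155 = 0.707189 m.
A = π(0.415)² = 0.541061 m².
Resultant F = γ·h_c·A = 7.848 × 0.707189 × 0.541061 = 3.0029 kN.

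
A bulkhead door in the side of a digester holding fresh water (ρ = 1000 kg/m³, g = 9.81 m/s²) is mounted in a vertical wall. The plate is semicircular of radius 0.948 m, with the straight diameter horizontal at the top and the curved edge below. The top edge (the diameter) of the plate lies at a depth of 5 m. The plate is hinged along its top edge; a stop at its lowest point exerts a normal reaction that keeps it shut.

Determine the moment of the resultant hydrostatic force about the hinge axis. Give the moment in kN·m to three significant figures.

M ≈ 31.0 kN·m

γ = ρg = 1000 × 9.81 = 9810 N/m³ = 9.81 kN/m³.
The centroid of a semicircle lies 4r/(3π) = 0.402344 m from the diameter, here below the top edge, so the centroid depth is h_c = 5 + 0.402344 = 5.40234 m.
A = πr²/2 = π × 0.948²/2 = 1.41168 m².
Resultant F = γ·h_c·A = 9.81 × 5.40234 × 1.41168 = 74.8147 kN.
I_c = (π/8 − 8/(9π))·r⁴ = 0.109757 × 0.948⁴ = 0.0886473 m⁴.
Centre of pressure: y_p = y_c + I_c/(y_c·A) = 5.40234 + 0.0886473/(5.40234 × 1.41168) = 5.40234 + 0.0116238 = 5.41396 m along the plane.
The resultant acts 0.402344 + 0.0116238 = 0.413968 m (along the plate) below the hinge at the top edge, so the moment about the hinge is M = F × 0.413968 = 74.8147 × 0.413968 = 30.9709 kN·m.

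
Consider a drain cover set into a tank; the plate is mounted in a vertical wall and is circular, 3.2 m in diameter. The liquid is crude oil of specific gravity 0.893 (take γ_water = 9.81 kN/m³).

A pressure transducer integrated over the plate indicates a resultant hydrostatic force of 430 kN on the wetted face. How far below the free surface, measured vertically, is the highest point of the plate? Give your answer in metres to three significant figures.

d_top ≈ 4.50 m

γ = 0.893 × 9.81 = 8.76033 kN/m³.
A = π(1.6)² = 8.04248 m².
From F = γ·h_c·A, the centroid depth is h_c = 430/(8.76033 × 8.04248) = 6.10321 m.
The centroid is at the centre, 1.6 m below the top of the plate, so the highest point sits at h_top = 6.10321 − 1.6 = 4.50321 m below the surface.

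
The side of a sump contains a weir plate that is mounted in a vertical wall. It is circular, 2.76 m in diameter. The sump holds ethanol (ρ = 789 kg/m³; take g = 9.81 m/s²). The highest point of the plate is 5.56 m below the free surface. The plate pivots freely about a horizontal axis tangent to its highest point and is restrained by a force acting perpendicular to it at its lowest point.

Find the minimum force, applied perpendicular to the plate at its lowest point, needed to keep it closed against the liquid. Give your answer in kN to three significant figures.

P ≈ 169 kN

γ = ρg = 789 × 9.81 / 1000 = 7.74009 kN/m³.
The centroid is at the centre, 1.38 m below the top of the plate, so the centroid depth is h_c = 5.56 + 1.38 = 6.94 m.
A = π(1.38)² = 5.98285 m².
Resultant F = γ·h_c·A = 7.74009 × 6.94 × 5.98285 = 321.376 kN.
I_c = πr⁴/4 = π × 1.38⁴/4 = 2.84843 m⁴.
Centre of pressure: y_p = y_c + I_c/(y_c·A) = 6.94 + 2.84843/(6.94 × 5.98285) = 6.94 + 0.0686022 = 7.0086 m along the plane.
The resultant acts 1.38 + 0.0686022 = 1.4486 m (along the plate) below the hinge at the top edge, so the moment about the hinge is M = F × 1.4486 = 321.376 × 1.4486 = 465.545 kN·m.
A normal force at the bottom, 2.76 m from the hinge, must supply this moment: P = 465.545/2.76 = 168.676 kN.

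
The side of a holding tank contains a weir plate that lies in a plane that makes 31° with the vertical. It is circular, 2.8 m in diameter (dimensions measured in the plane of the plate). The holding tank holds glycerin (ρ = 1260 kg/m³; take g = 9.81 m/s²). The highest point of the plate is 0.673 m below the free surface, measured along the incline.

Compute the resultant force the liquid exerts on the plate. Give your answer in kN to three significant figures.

F ≈ 135 kN

γ = ρg = 1260 × 9.81 / 1000 = 12.3606 kN/m³.
The plate makes 31° with the vertical, i.e. θ = 90° − 31° = 59° to the horizontal. Measuring y along the incline from the free-surface line, vertical depth h = y·sinθ with sinθ = 0.857167.
The centroid is at the centre, 1.4 m below the top of the plate, so y_c = 0.673 + 1.4 = 2.073 m and h_c = 2.073 × 0.857167 = 1.77691 m.
A = π(1.4)² = 6.15752 m².
Resultant F = γ·h_c·A = 12.3606 × 1.77691 × 6.15752 = 135.242 kN.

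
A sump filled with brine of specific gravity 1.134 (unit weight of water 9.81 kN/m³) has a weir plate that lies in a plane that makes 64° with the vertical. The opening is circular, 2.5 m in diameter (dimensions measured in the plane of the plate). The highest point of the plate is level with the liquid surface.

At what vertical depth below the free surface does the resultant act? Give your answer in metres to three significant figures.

γ = 1.134 × 9.81 = 11.12454 kN/m³.
The plate makes 64° with the vertical, i.e. θ = 90° − 64° = 26° to the horizontal. Measuring y along the incline from the free-surface line, vertical depth h = y·sinθ with sinθ = 0.438371.
The centroid is at the centre, 1.25 m below the top of the plate, so y_c = 1.25 m and h_c = 1.25 × 0.438371 = 0.547964 m.
A = π(1.25)² = 4.90874 m².
Resultant F = γ·h_c·A = 11.12454 × 0.547964 × 4.90874 = 29.9229 kN.
I_c = πr⁴/4 = π × 1.25⁴/4 = 1.91748 m⁴.
Centre of pressure: y_p = y_c + I_c/(y_c·A) = 1.25 + 1.91748/(1.25 × 4.90874) = 1.25 + 0.312501 = 1.5625 m along the plane.
Vertically, h_p = y_p·sinθ = 1.5625 × 0.438371 = 0.684955 m.

h_p = 0.685 m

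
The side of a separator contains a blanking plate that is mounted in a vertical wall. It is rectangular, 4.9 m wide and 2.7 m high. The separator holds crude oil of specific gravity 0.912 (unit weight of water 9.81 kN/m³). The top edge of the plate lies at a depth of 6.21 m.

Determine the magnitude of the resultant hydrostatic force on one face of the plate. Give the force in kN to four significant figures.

F ≈ 894.8 kN

γ = 0.912 × 9.81 = 8.94672 kN/m³.
The centroid lies 2.7/2 = 1.35 m below the top edge, so the centroid depth is h_c = 6.21 + 1.35 = 7.56 m.
A = 4.9 × 2.7 = 13.23 m².
Resultant F = γ·h_c·A = 8.94672 × 7.56 × 13.23 = 894.84 kN.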